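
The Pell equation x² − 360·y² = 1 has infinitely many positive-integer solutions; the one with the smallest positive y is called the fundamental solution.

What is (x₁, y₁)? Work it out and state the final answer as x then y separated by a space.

√360 → a₀=18, period (1,36); ℓ=2 even so k=1
k=0  a_k=18  p_k/q_k = 18/1
k=1  a_k=1  p_k/q_k = 19/1
fundamental: x₁=19, y₁=1  (since 361 − 360·1 = 1)

19 1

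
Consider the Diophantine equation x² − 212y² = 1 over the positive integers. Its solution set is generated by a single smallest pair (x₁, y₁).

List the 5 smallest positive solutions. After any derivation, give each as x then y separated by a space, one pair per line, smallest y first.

√212 → a₀=14, period (1,1,3,1,1,…,1,1,28); ℓ=14 even so k=13
step 0: (14, 1)  from 14·(1,0) + (0,1)
…
step 4: (131, 9)  from 1·(102,7) + (29,2)
step 5: (233, 16)  from 1·(131,9) + (102,7)
step 6: (364, 25)  from 1·(233,16) + (131,9)
…
step 8: (2781, 191)  from 1·(2417,166) + (364,25)
…
step 12: (37114, 2549)  from 1·(29135,2001) + (7979,548)
step 13: (66249, 4550)  from 1·(37114,2549) + (29135,2001)
fundamental: x₁=66249, y₁=4550  (since 4388930001 − 212·20702500 = 1)
n=2: (66249,4550)∘(66249,4550) = (66249·66249+212·4550·4550, 66249·4550+4550·66249) = (8777860001,602865900)
n=3: (8777860001,602865900)∘(66249,4550) = (66249·8777860001+212·4550·602865900, 66249·602865900+4550·8777860001) = (1163048894346249,79878526013650)
n=4: (1163048894346249,79878526013650)∘(66249,4550) = (66249·1163048894346249+212·4550·79878526013650, 66249·79878526013650+4550·1163048894346249) = (154101652394311440001,10583744939153731800)
n=5: (154101652394311440001,10583744939153731800)∘(66249,4550) = (66249·154101652394311440001+212·4550·10583744939153731800, 66249·10583744939153731800+4550·154101652394311440001) = (20418160737778428282906249,1402325036868112630022750)

66249 4550
8777860001 602865900
1163048894346249 79878526013650
154101652394311440001 10583744939153731800
20418160737778428282906249 1402325036868112630022750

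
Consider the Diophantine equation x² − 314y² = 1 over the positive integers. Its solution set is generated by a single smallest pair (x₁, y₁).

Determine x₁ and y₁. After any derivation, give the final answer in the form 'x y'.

√314 = [17; 1,2,1,1,2,1,34, …], period ℓ=7 (odd) → k=13
a_0=17:  p_0=17·1+0=17,  q_0=17·0+1=1
a_1=1:  p_1=1·17+1=18,  q_1=1·1+0=1
…
a_3=1:  p_3=1·53+18=71,  q_3=1·3+1=4
a_4=1:  p_4=1·71+53=124,  q_4=1·4+3=7
…
a_6=1:  p_6=1·319+124=443,  q_6=1·18+7=25
a_7=34:  p_7=34·443+319=15381,  q_7=34·25+18=868
…
a_10=1:  p_10=1·47029+15824=62853,  q_10=1·2654+893=3547
a_11=1:  p_11=1·62853+47029=109882,  q_11=1·3547+2654=6201
a_12=2:  p_12=2·109882+62853=282617,  q_12=2·6201+3547=15949
a_13=1:  p_13=1·282617+109882=392499,  q_13=1·15949+6201=22150
(x₁, y₁) = (392499, 22150);  392499² − 314·22150² = 1 ✓

392499 22150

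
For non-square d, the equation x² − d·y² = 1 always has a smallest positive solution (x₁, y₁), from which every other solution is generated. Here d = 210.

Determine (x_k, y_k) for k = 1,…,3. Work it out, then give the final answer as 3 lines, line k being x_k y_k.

[14; 2,28] for √210; ℓ=2 ⇒ convergent index 1
a_0=14:  p_0=14·1+0=14,  q_0=14·0+1=1
a_1=2:  p_1=2·14+1=29,  q_1=2·1+0=2
fundamental: x₁=29, y₁=2  (since 841 − 210·4 = 1)
(x_2, y_2) = (29·29 + 210·2·2, 29·2 + 2·29) = (1681, 116)
(x_3, y_3) = (29·1681 + 210·2·116, 29·116 + 2·1681) = (97469, 6726)

29 2
1681 116
97469 6726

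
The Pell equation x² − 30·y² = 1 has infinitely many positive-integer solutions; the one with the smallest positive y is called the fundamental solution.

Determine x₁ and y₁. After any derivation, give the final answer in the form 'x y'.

√30 = [5; 2,10, …], period ℓ=2 (even) → k=1
step 0: (5, 1)  from 5·(1,0) + (0,1)
step 1: (11, 2)  from 2·(5,1) + (1,0)
(x₁, y₁) = (11, 2);  11² − 30·2² = 1 ✓

11 2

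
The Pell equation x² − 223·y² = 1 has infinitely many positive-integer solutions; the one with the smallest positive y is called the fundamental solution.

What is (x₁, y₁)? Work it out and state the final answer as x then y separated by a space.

224 15

√223 = [14; 1,13,1,28, …], period ℓ=4 (even) → k=3
a_0=14:  p_0=14·1+0=14,  q_0=14·0+1=1
…
a_2=13:  p_2=13·15+14=209,  q_2=13·1+1=14
a_3=1:  p_3=1·209+15=224,  q_3=1·14+1=15
→ (224, 15).  Check: 224²=50176, 223·15²=50175, difference 1.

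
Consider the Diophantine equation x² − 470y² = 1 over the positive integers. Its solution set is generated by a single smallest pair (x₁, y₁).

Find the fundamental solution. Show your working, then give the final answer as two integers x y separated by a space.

√470 → a₀=21, period (1,2,8,2,1,42); ℓ=6 even so k=5
a_0=21:  p_0=21·1+0=21,  q_0=21·0+1=1
…
a_3=8:  p_3=8·65+22=542,  q_3=8·3+1=25
a_4=2:  p_4=2·542+65=1149,  q_4=2·25+3=53
a_5=1:  p_5=1·1149+542=1691,  q_5=1·53+25=78
fundamental: x₁=1691, y₁=78  (since 2859481 − 470·6084 = 1)

1691 78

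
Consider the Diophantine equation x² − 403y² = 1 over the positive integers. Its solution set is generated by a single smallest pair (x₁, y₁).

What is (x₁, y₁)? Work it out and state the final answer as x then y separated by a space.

√403 → a₀=20, period (13,2,1,3,1,3,1,2,13,40); ℓ=10 even so k=9
k=0  a_k=20  p_k/q_k = 20/1
…
k=2  a_k=2  p_k/q_k = 542/27
…
k=4  a_k=3  p_k/q_k = 2951/147
k=5  a_k=1  p_k/q_k = 3754/187
k=6  a_k=3  p_k/q_k = 14213/708
k=7  a_k=1  p_k/q_k = 17967/895
k=8  a_k=2  p_k/q_k = 50147/2498
k=9  a_k=13  p_k/q_k = 669878/33369
fundamental: x₁=669878, y₁=33369  (since 448736534884 − 403·1113490161 = 1)

669878 33369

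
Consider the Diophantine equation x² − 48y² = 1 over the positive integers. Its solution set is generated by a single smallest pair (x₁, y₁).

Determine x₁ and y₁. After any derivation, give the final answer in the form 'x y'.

[6; 1,12] for √48; ℓ=2 ⇒ convergent index 1
i=0: a=6 ⇒ p=6, q=1
i=1: a=1 ⇒ p=7, q=1
→ (7, 1).  Check: 7²=49, 48·1²=48, difference 1.

7 1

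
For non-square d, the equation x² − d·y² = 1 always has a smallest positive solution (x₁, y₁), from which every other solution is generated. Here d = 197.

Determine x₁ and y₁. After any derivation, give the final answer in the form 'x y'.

[14; 28] for √197; ℓ=1 ⇒ convergent index 1
k=0  a_k=14  p_k/q_k = 14/1
k=1  a_k=28  p_k/q_k = 393/28
→ (393, 28).  Check: 393²=154449, 197·28²=154448, difference 1.

393 28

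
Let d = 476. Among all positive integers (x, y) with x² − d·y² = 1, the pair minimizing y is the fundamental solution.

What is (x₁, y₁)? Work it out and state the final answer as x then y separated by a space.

28799 1320

√476 → a₀=21, period (1,4,2,10,2,4,1,42); ℓ=8 even so k=7
i=0: a=21 ⇒ p=21, q=1
…
i=2: a=4 ⇒ p=109, q=5
…
i=5: a=2 ⇒ p=5258, q=241
i=6: a=4 ⇒ p=23541, q=1079
i=7: a=1 ⇒ p=28799, q=1320
fundamental: x₁=28799, y₁=1320  (since 829382401 − 476·1742400 = 1)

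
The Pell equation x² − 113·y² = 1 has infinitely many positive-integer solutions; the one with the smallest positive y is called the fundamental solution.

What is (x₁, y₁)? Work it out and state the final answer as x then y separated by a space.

d=113: √d = [10; 1,1,1,2,2,1,1,1,20] (ℓ=9, odd), read p_17/q_17
a_0=10:  p_0=10·1+0=10,  q_0=10·0+1=1
a_1=1:  p_1=1·10+1=11,  q_1=1·1+0=1
…
a_3=1:  p_3=1·21+11=32,  q_3=1·2+1=3
a_4=2:  p_4=2·32+21=85,  q_4=2·3+2=8
a_5=2:  p_5=2·85+32=202,  q_5=2·8+3=19
a_6=1:  p_6=1·202+85=287,  q_6=1·19+8=27
a_7=1:  p_7=1·287+202=489,  q_7=1·27+19=46
a_8=1:  p_8=1·489+287=776,  q_8=1·46+27=73
a_9=20:  p_9=20·776+489=16009,  q_9=20·73+46=1506
…
a_11=1:  p_11=1·16785+16009=32794,  q_11=1·1579+1506=3085
a_12=1:  p_12=1·32794+16785=49579,  q_12=1·3085+1579=4664
a_13=2:  p_13=2·49579+32794=131952,  q_13=2·4664+3085=12413
a_14=2:  p_14=2·131952+49579=313483,  q_14=2·12413+4664=29490
a_15=1:  p_15=1·313483+131952=445435,  q_15=1·29490+12413=41903
a_16=1:  p_16=1·445435+313483=758918,  q_16=1·41903+29490=71393
a_17=1:  p_17=1·758918+445435=1204353,  q_17=1·71393+41903=113296
fundamental: x₁=1204353, y₁=113296  (since 1450466148609 − 113·12835983616 = 1)

1204353 113296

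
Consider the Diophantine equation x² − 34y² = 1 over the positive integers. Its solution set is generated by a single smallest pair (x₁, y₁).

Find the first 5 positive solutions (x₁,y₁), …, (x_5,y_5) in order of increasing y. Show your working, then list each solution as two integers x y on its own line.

√34 → a₀=5, period (1,4,1,10); ℓ=4 even so k=3
i=0: a=5 ⇒ p=5, q=1
i=1: a=1 ⇒ p=6, q=1
i=2: a=4 ⇒ p=29, q=5
i=3: a=1 ⇒ p=35, q=6
fundamental: x₁=35, y₁=6  (since 1225 − 34·36 = 1)
(x_2, y_2) = (35·35 + 34·6·6, 35·6 + 6·35) = (2449, 420)
(x_3, y_3) = (35·2449 + 34·6·420, 35·420 + 6·2449) = (171395, 29394)
(x_4, y_4) = (35·171395 + 34·6·29394, 35·29394 + 6·171395) = (11995201, 2057160)
(x_5, y_5) = (35·11995201 + 34·6·2057160, 35·2057160 + 6·11995201) = (839492675, 143971806)

35 6
2449 420
171395 29394
11995201 2057160
839492675 143971806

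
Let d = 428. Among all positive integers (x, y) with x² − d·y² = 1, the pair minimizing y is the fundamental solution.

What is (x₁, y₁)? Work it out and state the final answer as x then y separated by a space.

1850887 89466

[20; 1,2,4,1,5,10,5,1,4,2,1,40] for √428; ℓ=12 ⇒ convergent index 11
k=0  a_k=20  p_k/q_k = 20/1
…
k=2  a_k=2  p_k/q_k = 62/3
…
k=8  a_k=1  p_k/q_k = 119350/5769
k=9  a_k=4  p_k/q_k = 577179/27899
k=10  a_k=2  p_k/q_k = 1273708/61567
k=11  a_k=1  p_k/q_k = 1850887/89466
fundamental: x₁=1850887, y₁=89466  (since 3425782686769 − 428·8004165156 = 1)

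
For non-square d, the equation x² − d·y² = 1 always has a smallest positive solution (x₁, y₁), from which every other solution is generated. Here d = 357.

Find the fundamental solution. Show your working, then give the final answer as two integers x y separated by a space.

3401 180

√357 = [18; 1,8,2,8,1,36, …], period ℓ=6 (even) → k=5
i=0: a=18 ⇒ p=18, q=1
i=1: a=1 ⇒ p=19, q=1
i=2: a=8 ⇒ p=170, q=9
i=3: a=2 ⇒ p=359, q=19
i=4: a=8 ⇒ p=3042, q=161
i=5: a=1 ⇒ p=3401, q=180
→ (3401, 180).  Check: 3401²=11566801, 357·180²=11566800, difference 1.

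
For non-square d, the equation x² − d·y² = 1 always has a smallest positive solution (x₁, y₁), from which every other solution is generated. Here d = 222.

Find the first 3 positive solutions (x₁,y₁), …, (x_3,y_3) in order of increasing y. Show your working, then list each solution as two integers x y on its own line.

149 10
44401 2980
13231349 888030

√222 → a₀=14, period (1,8,1,28); ℓ=4 even so k=3
k=0  a_k=14  p_k/q_k = 14/1
…
k=2  a_k=8  p_k/q_k = 134/9
k=3  a_k=1  p_k/q_k = 149/10
→ (149, 10).  Check: 149²=22201, 222·10²=22200, difference 1.
(x_2, y_2) = (149·149 + 222·10·10, 149·10 + 10·149) = (44401, 2980)
(x_3, y_3) = (149·44401 + 222·10·2980, 149·2980 + 10·44401) = (13231349, 888030)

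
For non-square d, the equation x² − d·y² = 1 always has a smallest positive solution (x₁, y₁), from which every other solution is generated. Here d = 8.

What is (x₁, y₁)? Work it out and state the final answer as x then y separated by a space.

3 1

d=8: √d = [2; 1,4] (ℓ=2, even), read p_1/q_1
k=0  a_k=2  p_k/q_k = 2/1
k=1  a_k=1  p_k/q_k = 3/1
fundamental: x₁=3, y₁=1  (since 9 − 8·1 = 1)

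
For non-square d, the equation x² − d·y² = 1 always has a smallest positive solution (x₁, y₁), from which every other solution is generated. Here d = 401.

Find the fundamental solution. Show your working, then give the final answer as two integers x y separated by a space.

[20; 40] for √401; ℓ=1 ⇒ convergent index 1
k=0  a_k=20  p_k/q_k = 20/1
k=1  a_k=40  p_k/q_k = 801/40
(x₁, y₁) = (801, 40);  801² − 401·40² = 1 ✓

801 40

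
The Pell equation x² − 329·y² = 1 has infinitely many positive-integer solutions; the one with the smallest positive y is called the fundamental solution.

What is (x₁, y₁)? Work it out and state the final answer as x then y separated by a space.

d=329: √d = [18; 7,4,2,1,1,4,1,1,2,4,7,36] (ℓ=12, even), read p_11/q_11
i=0: a=18 ⇒ p=18, q=1
…
i=7: a=1 ⇒ p=16125, q=889
…
i=10: a=4 ⇒ p=328794, q=18127
i=11: a=7 ⇒ p=2376415, q=131016
(x₁, y₁) = (2376415, 131016);  2376415² − 329·131016² = 1 ✓

2376415 131016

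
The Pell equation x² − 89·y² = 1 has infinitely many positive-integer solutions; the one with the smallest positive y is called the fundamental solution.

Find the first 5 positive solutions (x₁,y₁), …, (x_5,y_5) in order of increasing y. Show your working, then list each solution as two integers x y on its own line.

500001 53000
500002000001 53000106000
500003000004500001 53000212000159000
500004000010000008000001 53000318000530000212000
500005000017500025000012500001 53000424001113001060000265000

√89 = [9; 2,3,3,2,18, …], period ℓ=5 (odd) → k=9
step 0: (9, 1)  from 9·(1,0) + (0,1)
step 1: (19, 2)  from 2·(9,1) + (1,0)
step 2: (66, 7)  from 3·(19,2) + (9,1)
…
step 4: (500, 53)  from 2·(217,23) + (66,7)
step 5: (9217, 977)  from 18·(500,53) + (217,23)
step 6: (18934, 2007)  from 2·(9217,977) + (500,53)
step 7: (66019, 6998)  from 3·(18934,2007) + (9217,977)
step 8: (216991, 23001)  from 3·(66019,6998) + (18934,2007)
step 9: (500001, 53000)  from 2·(216991,23001) + (66019,6998)
fundamental: x₁=500001, y₁=53000  (since 250001000001 − 89·2809000000 = 1)
k=2:  x_2 = 500001·500001+89·53000·53000 = 500002000001,  y_2 = 500001·53000+53000·500001 = 53000106000
k=3:  x_3 = 500001·500002000001+89·53000·53000106000 = 500003000004500001,  y_3 = 500001·53000106000+53000·500002000001 = 53000212000159000
k=4:  x_4 = 500001·500003000004500001+89·53000·53000212000159000 = 500004000010000008000001,  y_4 = 500001·53000212000159000+53000·500003000004500001 = 53000318000530000212000
k=5:  x_5 = 500001·500004000010000008000001+89·53000·53000318000530000212000 = 500005000017500025000012500001,  y_5 = 500001·53000318000530000212000+53000·500004000010000008000001 = 53000424001113001060000265000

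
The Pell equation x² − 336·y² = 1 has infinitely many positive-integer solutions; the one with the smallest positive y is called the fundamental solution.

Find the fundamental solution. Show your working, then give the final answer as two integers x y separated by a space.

55 3

√336 = [18; 3,36, …], period ℓ=2 (even) → k=1
step 0: (18, 1)  from 18·(1,0) + (0,1)
step 1: (55, 3)  from 3·(18,1) + (1,0)
fundamental: x₁=55, y₁=3  (since 3025 − 336·9 = 1)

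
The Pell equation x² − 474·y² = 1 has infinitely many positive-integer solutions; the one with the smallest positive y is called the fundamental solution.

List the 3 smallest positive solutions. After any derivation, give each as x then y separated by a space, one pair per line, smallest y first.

193549 8890
74922430801 3441301220
29002323118011949 1332120819650670

√474 → a₀=21, period (1,3,2,1,1,…,3,1,42); ℓ=14 even so k=13
i=0: a=21 ⇒ p=21, q=1
…
i=4: a=1 ⇒ p=283, q=13
…
i=7: a=6 ⇒ p=5051, q=232
…
i=11: a=2 ⇒ p=44218, q=2031
i=12: a=3 ⇒ p=149331, q=6859
i=13: a=1 ⇒ p=193549, q=8890
→ (193549, 8890).  Check: 193549²=37461215401, 474·8890²=37461215400, difference 1.
n=2: (193549,8890)∘(193549,8890) = (193549·193549+474·8890·8890, 193549·8890+8890·193549) = (74922430801,3441301220)
n=3: (74922430801,3441301220)∘(193549,8890) = (193549·74922430801+474·8890·3441301220, 193549·3441301220+8890·74922430801) = (29002323118011949,1332120819650670)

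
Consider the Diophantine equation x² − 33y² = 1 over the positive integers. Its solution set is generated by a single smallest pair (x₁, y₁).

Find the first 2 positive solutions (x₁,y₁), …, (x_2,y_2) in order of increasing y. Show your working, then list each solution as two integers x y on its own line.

23 4
1057 184

d=33: √d = [5; 1,2,1,10] (ℓ=4, even), read p_3/q_3
step 0: (5, 1)  from 5·(1,0) + (0,1)
step 1: (6, 1)  from 1·(5,1) + (1,0)
step 2: (17, 3)  from 2·(6,1) + (5,1)
step 3: (23, 4)  from 1·(17,3) + (6,1)
→ (23, 4).  Check: 23²=529, 33·4²=528, difference 1.
(x_2, y_2) = (23·23 + 33·4·4, 23·4 + 4·23) = (1057, 184)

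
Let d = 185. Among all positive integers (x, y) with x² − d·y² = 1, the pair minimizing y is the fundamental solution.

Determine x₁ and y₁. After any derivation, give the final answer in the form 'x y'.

d=185: √d = [13; 1,1,1,1,26] (ℓ=5, odd), read p_9/q_9
k=0  a_k=13  p_k/q_k = 13/1
k=1  a_k=1  p_k/q_k = 14/1
…
k=3  a_k=1  p_k/q_k = 41/3
k=4  a_k=1  p_k/q_k = 68/5
k=5  a_k=26  p_k/q_k = 1809/133
k=6  a_k=1  p_k/q_k = 1877/138
k=7  a_k=1  p_k/q_k = 3686/271
k=8  a_k=1  p_k/q_k = 5563/409
k=9  a_k=1  p_k/q_k = 9249/680
(x₁, y₁) = (9249, 680);  9249² − 185·680² = 1 ✓

9249 680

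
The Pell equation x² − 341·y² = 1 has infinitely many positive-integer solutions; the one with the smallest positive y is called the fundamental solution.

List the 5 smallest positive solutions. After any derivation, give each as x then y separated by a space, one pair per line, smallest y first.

√341 = [18; 2,6,1,8,2,…,6,2,36, …], period ℓ=14 (even) → k=13
a_0=18:  p_0=18·1+0=18,  q_0=18·0+1=1
…
a_2=6:  p_2=6·37+18=240,  q_2=6·2+1=13
a_3=1:  p_3=1·240+37=277,  q_3=1·13+2=15
a_4=8:  p_4=8·277+240=2456,  q_4=8·15+13=133
…
a_7=2:  p_7=2·7645+5189=20479,  q_7=2·414+281=1109
a_8=1:  p_8=1·20479+7645=28124,  q_8=1·1109+414=1523
a_9=2:  p_9=2·28124+20479=76727,  q_9=2·1523+1109=4155
…
a_12=6:  p_12=6·718667+641940=4953942,  q_12=6·38918+34763=268271
a_13=2:  p_13=2·4953942+718667=10626551,  q_13=2·268271+38918=575460
→ (10626551, 575460).  Check: 10626551²=112923586155601, 341·575460²=112923586155600, difference 1.
n=2: (10626551,575460)∘(10626551,575460) = (10626551·10626551+341·575460·575460, 10626551·575460+575460·10626551) = (225847172311201,12230310076920)
n=3: (225847172311201,12230310076920)∘(10626551,575460) = (10626551·225847172311201+341·575460·12230310076920, 10626551·12230310076920+575460·225847172311201) = (4799952989541519968951,259932027556408030380)
n=4: (4799952989541519968951,259932027556408030380)∘(10626551,575460) = (10626551·4799952989541519968951+341·575460·259932027556408030380, 10626551·259932027556408030380+575460·4799952989541519968951) = (102013890481930631287980124801,5524361894723138392975161840)
n=5: (102013890481930631287980124801,5524361894723138392975161840)∘(10626551,575460) = (10626551·102013890481930631287980124801+341·575460·5524361894723138392975161840, 10626551·5524361894723138392975161840+575460·102013890481930631287980124801) = (2168111619829296063734843424848413751,117409826833463862093989641643997300)

10626551 575460
225847172311201 12230310076920
4799952989541519968951 259932027556408030380
102013890481930631287980124801 5524361894723138392975161840
2168111619829296063734843424848413751 117409826833463862093989641643997300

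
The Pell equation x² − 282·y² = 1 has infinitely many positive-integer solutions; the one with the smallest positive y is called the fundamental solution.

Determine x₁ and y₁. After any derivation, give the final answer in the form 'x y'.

√282 → a₀=16, period (1,3,1,4,1,3,1,32); ℓ=8 even so k=7
i=0: a=16 ⇒ p=16, q=1
i=1: a=1 ⇒ p=17, q=1
i=2: a=3 ⇒ p=67, q=4
i=3: a=1 ⇒ p=84, q=5
i=4: a=4 ⇒ p=403, q=24
i=5: a=1 ⇒ p=487, q=29
i=6: a=3 ⇒ p=1864, q=111
i=7: a=1 ⇒ p=2351, q=140
(x₁, y₁) = (2351, 140);  2351² − 282·140² = 1 ✓

2351 140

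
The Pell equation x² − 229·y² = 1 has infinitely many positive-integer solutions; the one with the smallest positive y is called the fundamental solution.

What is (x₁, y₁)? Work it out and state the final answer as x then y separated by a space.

d=229: √d = [15; 7,1,1,7,30] (ℓ=5, odd), read p_9/q_9
k=0  a_k=15  p_k/q_k = 15/1
k=1  a_k=7  p_k/q_k = 106/7
k=2  a_k=1  p_k/q_k = 121/8
k=3  a_k=1  p_k/q_k = 227/15
k=4  a_k=7  p_k/q_k = 1710/113
k=5  a_k=30  p_k/q_k = 51527/3405
k=6  a_k=7  p_k/q_k = 362399/23948
k=7  a_k=1  p_k/q_k = 413926/27353
k=8  a_k=1  p_k/q_k = 776325/51301
k=9  a_k=7  p_k/q_k = 5848201/386460
(x₁, y₁) = (5848201, 386460);  5848201² − 229·386460² = 1 ✓

5848201 386460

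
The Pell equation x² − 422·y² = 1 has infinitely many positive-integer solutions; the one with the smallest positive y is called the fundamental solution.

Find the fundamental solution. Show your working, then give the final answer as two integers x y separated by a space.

√422 → a₀=20, period (1,1,5,2,1,…,1,1,40); ℓ=14 even so k=13
a_0=20:  p_0=20·1+0=20,  q_0=20·0+1=1
a_1=1:  p_1=1·20+1=21,  q_1=1·1+0=1
…
a_4=2:  p_4=2·226+41=493,  q_4=2·11+2=24
…
a_6=3:  p_6=3·719+493=2650,  q_6=3·35+24=129
a_7=20:  p_7=20·2650+719=53719,  q_7=20·129+35=2615
a_8=3:  p_8=3·53719+2650=163807,  q_8=3·2615+129=7974
…
a_10=2:  p_10=2·217526+163807=598859,  q_10=2·10589+7974=29152
…
a_12=1:  p_12=1·3211821+598859=3810680,  q_12=1·156349+29152=185501
a_13=1:  p_13=1·3810680+3211821=7022501,  q_13=1·185501+156349=341850
→ (7022501, 341850).  Check: 7022501²=49315520295001, 422·341850²=49315520295000, difference 1.

7022501 341850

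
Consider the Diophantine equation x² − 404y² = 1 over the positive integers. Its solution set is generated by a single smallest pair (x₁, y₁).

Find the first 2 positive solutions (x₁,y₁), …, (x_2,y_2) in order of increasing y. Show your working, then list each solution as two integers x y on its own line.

201 10
80801 4020

√404 → a₀=20, period (10,40); ℓ=2 even so k=1
step 0: (20, 1)  from 20·(1,0) + (0,1)
step 1: (201, 10)  from 10·(20,1) + (1,0)
(x₁, y₁) = (201, 10);  201² − 404·10² = 1 ✓
k=2:  x_2 = 201·201+404·10·10 = 80801,  y_2 = 201·10+10·201 = 4020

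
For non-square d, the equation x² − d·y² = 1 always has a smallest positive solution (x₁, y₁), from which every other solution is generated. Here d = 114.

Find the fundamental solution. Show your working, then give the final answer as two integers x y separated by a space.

1025 96

d=114: √d = [10; 1,2,10,2,1,20] (ℓ=6, even), read p_5/q_5
i=0: a=10 ⇒ p=10, q=1
i=1: a=1 ⇒ p=11, q=1
i=2: a=2 ⇒ p=32, q=3
…
i=4: a=2 ⇒ p=694, q=65
i=5: a=1 ⇒ p=1025, q=96
fundamental: x₁=1025, y₁=96  (since 1050625 − 114·9216 = 1)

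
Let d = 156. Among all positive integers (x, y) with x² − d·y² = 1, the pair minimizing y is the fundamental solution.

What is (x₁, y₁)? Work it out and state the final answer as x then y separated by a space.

25 2

√156 = [12; 2,24, …], period ℓ=2 (even) → k=1
step 0: (12, 1)  from 12·(1,0) + (0,1)
step 1: (25, 2)  from 2·(12,1) + (1,0)
(x₁, y₁) = (25, 2);  25² − 156·2² = 1 ✓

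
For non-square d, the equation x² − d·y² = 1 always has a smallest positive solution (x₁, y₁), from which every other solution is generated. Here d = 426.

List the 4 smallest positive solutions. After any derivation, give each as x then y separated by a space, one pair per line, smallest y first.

88751 4300
15753480001 763258600
2796274207048751 135479928012900
496344264283813920001 24047958181382517200

√426 = [20; 1,1,1,3,2,6,2,3,1,1,1,40, …], period ℓ=12 (even) → k=11
i=0: a=20 ⇒ p=20, q=1
i=1: a=1 ⇒ p=21, q=1
i=2: a=1 ⇒ p=41, q=2
…
i=5: a=2 ⇒ p=516, q=25
…
i=7: a=2 ⇒ p=7162, q=347
i=8: a=3 ⇒ p=24809, q=1202
i=9: a=1 ⇒ p=31971, q=1549
i=10: a=1 ⇒ p=56780, q=2751
i=11: a=1 ⇒ p=88751, q=4300
→ (88751, 4300).  Check: 88751²=7876740001, 426·4300²=7876740000, difference 1.
(88751+4300√426)^2 = 15753480001 + 763258600√426
(88751+4300√426)^3 = 2796274207048751 + 135479928012900√426
(88751+4300√426)^4 = 496344264283813920001 + 24047958181382517200√426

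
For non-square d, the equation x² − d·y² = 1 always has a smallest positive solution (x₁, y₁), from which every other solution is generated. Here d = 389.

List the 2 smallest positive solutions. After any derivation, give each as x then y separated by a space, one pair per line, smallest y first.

3287049 166660
21609382256801 1095639172680

√389 → a₀=19, period (1,2,1,1,1,1,2,1,38); ℓ=9 odd so k=17
i=0: a=19 ⇒ p=19, q=1
…
i=2: a=2 ⇒ p=59, q=3
…
i=14: a=1 ⇒ p=556329, q=28207
i=15: a=1 ⇒ p=910240, q=46151
i=16: a=2 ⇒ p=2376809, q=120509
i=17: a=1 ⇒ p=3287049, q=166660
→ (3287049, 166660).  Check: 3287049²=10804691128401, 389·166660²=10804691128400, difference 1.
(3287049+166660√389)^2 = 21609382256801 + 1095639172680√389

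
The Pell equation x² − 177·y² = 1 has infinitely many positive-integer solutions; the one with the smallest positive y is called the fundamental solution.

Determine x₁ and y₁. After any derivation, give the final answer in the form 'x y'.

62423 4692

√177 → a₀=13, period (3,3,2,8,2,3,3,26); ℓ=8 even so k=7
i=0: a=13 ⇒ p=13, q=1
…
i=2: a=3 ⇒ p=133, q=10
i=3: a=2 ⇒ p=306, q=23
…
i=6: a=3 ⇒ p=18985, q=1427
i=7: a=3 ⇒ p=62423, q=4692
(x₁, y₁) = (62423, 4692);  62423² − 177·4692² = 1 ✓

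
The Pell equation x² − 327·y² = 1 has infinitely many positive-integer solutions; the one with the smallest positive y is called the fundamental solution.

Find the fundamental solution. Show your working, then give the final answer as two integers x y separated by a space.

[18; 12,36] for √327; ℓ=2 ⇒ convergent index 1
i=0: a=18 ⇒ p=18, q=1
i=1: a=12 ⇒ p=217, q=12
fundamental: x₁=217, y₁=12  (since 47089 − 327·144 = 1)

217 12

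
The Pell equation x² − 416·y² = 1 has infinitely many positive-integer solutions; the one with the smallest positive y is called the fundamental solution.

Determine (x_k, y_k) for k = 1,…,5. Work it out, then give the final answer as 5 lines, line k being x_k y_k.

5201 255
54100801 2652510
562756526801 27591408765
5853793337683201 287005831321020
60891157735824130001 2985434629809841275

√416 → a₀=20, period (2,1,1,9,1,1,2,40); ℓ=8 even so k=7
i=0: a=20 ⇒ p=20, q=1
i=1: a=2 ⇒ p=41, q=2
i=2: a=1 ⇒ p=61, q=3
i=3: a=1 ⇒ p=102, q=5
…
i=5: a=1 ⇒ p=1081, q=53
i=6: a=1 ⇒ p=2060, q=101
i=7: a=2 ⇒ p=5201, q=255
fundamental: x₁=5201, y₁=255  (since 27050401 − 416·65025 = 1)
(5201+255√416)^2 = 54100801 + 2652510√416
(5201+255√416)^3 = 562756526801 + 27591408765√416
(5201+255√416)^4 = 5853793337683201 + 287005831321020√416
(5201+255√416)^5 = 60891157735824130001 + 2985434629809841275√416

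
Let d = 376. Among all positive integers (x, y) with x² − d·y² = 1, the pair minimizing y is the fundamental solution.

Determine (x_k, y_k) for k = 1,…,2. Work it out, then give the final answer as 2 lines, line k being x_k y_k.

2143295 110532
9187426914049 473805365880

√376 → a₀=19, period (2,1,1,3,1,…,1,2,38); ℓ=16 even so k=15
i=0: a=19 ⇒ p=19, q=1
i=1: a=2 ⇒ p=39, q=2
i=2: a=1 ⇒ p=58, q=3
i=3: a=1 ⇒ p=97, q=5
i=4: a=3 ⇒ p=349, q=18
i=5: a=1 ⇒ p=446, q=23
i=6: a=2 ⇒ p=1241, q=64
i=7: a=2 ⇒ p=2928, q=151
i=8: a=4 ⇒ p=12953, q=668
i=9: a=2 ⇒ p=28834, q=1487
i=10: a=2 ⇒ p=70621, q=3642
i=11: a=1 ⇒ p=99455, q=5129
i=12: a=3 ⇒ p=368986, q=19029
i=13: a=1 ⇒ p=468441, q=24158
i=14: a=1 ⇒ p=837427, q=43187
i=15: a=2 ⇒ p=2143295, q=110532
fundamental: x₁=2143295, y₁=110532  (since 4593713457025 − 376·12217323024 = 1)
(2143295+110532√376)^2 = 9187426914049 + 473805365880√376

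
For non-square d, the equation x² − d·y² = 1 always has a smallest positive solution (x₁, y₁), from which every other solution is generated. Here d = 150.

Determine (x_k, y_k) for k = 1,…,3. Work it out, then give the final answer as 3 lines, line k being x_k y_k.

d=150: √d = [12; 4,24] (ℓ=2, even), read p_1/q_1
a_0=12:  p_0=12·1+0=12,  q_0=12·0+1=1
a_1=4:  p_1=4·12+1=49,  q_1=4·1+0=4
fundamental: x₁=49, y₁=4  (since 2401 − 150·16 = 1)
k=2:  x_2 = 49·49+150·4·4 = 4801,  y_2 = 49·4+4·49 = 392
k=3:  x_3 = 49·4801+150·4·392 = 470449,  y_3 = 49·392+4·4801 = 38412

49 4
4801 392
470449 38412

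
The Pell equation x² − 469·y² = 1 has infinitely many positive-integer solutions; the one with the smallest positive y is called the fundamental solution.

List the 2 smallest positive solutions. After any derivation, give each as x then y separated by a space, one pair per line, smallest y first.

√469 → a₀=21, period (1,1,1,10,6,10,1,1,1,42); ℓ=10 even so k=9
step 0: (21, 1)  from 21·(1,0) + (0,1)
step 1: (22, 1)  from 1·(21,1) + (1,0)
…
step 3: (65, 3)  from 1·(43,2) + (22,1)
…
step 5: (4223, 195)  from 6·(693,32) + (65,3)
…
step 7: (47146, 2177)  from 1·(42923,1982) + (4223,195)
step 8: (90069, 4159)  from 1·(47146,2177) + (42923,1982)
step 9: (137215, 6336)  from 1·(90069,4159) + (47146,2177)
fundamental: x₁=137215, y₁=6336  (since 18827956225 − 469·40144896 = 1)
k=2:  x_2 = 137215·137215+469·6336·6336 = 37655912449,  y_2 = 137215·6336+6336·137215 = 1738788480

137215 6336
37655912449 1738788480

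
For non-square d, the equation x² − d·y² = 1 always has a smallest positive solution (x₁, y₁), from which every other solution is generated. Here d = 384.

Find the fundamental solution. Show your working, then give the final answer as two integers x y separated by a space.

4801 245

√384 → a₀=19, period (1,1,2,9,2,1,1,38); ℓ=8 even so k=7
step 0: (19, 1)  from 19·(1,0) + (0,1)
step 1: (20, 1)  from 1·(19,1) + (1,0)
step 2: (39, 2)  from 1·(20,1) + (19,1)
step 3: (98, 5)  from 2·(39,2) + (20,1)
step 4: (921, 47)  from 9·(98,5) + (39,2)
step 5: (1940, 99)  from 2·(921,47) + (98,5)
step 6: (2861, 146)  from 1·(1940,99) + (921,47)
step 7: (4801, 245)  from 1·(2861,146) + (1940,99)
(x₁, y₁) = (4801, 245);  4801² − 384·245² = 1 ✓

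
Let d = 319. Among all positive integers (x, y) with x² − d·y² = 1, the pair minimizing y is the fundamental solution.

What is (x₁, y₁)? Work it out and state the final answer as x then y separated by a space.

12901780 722361

√319 = [17; 1,6,5,1,4,…,6,1,34, …], period ℓ=14 (even) → k=13
step 0: (17, 1)  from 17·(1,0) + (0,1)
step 1: (18, 1)  from 1·(17,1) + (1,0)
step 2: (125, 7)  from 6·(18,1) + (17,1)
step 3: (643, 36)  from 5·(125,7) + (18,1)
step 4: (768, 43)  from 1·(643,36) + (125,7)
step 5: (3715, 208)  from 4·(768,43) + (643,36)
step 6: (11913, 667)  from 3·(3715,208) + (768,43)
…
step 8: (58797, 3292)  from 3·(15628,875) + (11913,667)
step 9: (250816, 14043)  from 4·(58797,3292) + (15628,875)
step 10: (309613, 17335)  from 1·(250816,14043) + (58797,3292)
step 11: (1798881, 100718)  from 5·(309613,17335) + (250816,14043)
step 12: (11102899, 621643)  from 6·(1798881,100718) + (309613,17335)
step 13: (12901780, 722361)  from 1·(11102899,621643) + (1798881,100718)
→ (12901780, 722361).  Check: 12901780²=166455927168400, 319·722361²=166455927168399, difference 1.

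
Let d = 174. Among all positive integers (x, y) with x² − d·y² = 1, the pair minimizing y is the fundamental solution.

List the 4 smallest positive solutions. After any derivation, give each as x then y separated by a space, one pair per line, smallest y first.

1451 110
4210801 319220
12219743051 926376330
35461690123201 2688343790440

√174 → a₀=13, period (5,4,5,26); ℓ=4 even so k=3
step 0: (13, 1)  from 13·(1,0) + (0,1)
step 1: (66, 5)  from 5·(13,1) + (1,0)
step 2: (277, 21)  from 4·(66,5) + (13,1)
step 3: (1451, 110)  from 5·(277,21) + (66,5)
→ (1451, 110).  Check: 1451²=2105401, 174·110²=2105400, difference 1.
n=2: (1451,110)∘(1451,110) = (1451·1451+174·110·110, 1451·110+110·1451) = (4210801,319220)
n=3: (4210801,319220)∘(1451,110) = (1451·4210801+174·110·319220, 1451·319220+110·4210801) = (12219743051,926376330)
n=4: (12219743051,926376330)∘(1451,110) = (1451·12219743051+174·110·926376330, 1451·926376330+110·12219743051) = (35461690123201,2688343790440)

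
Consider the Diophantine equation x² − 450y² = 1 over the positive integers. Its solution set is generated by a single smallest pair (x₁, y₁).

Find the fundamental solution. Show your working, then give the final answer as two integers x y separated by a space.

√450 = [21; 4,1,2,4,2,1,4,42, …], period ℓ=8 (even) → k=7
k=0  a_k=21  p_k/q_k = 21/1
…
k=2  a_k=1  p_k/q_k = 106/5
k=3  a_k=2  p_k/q_k = 297/14
k=4  a_k=4  p_k/q_k = 1294/61
…
k=6  a_k=1  p_k/q_k = 4179/197
k=7  a_k=4  p_k/q_k = 19601/924
(x₁, y₁) = (19601, 924);  19601² − 450·924² = 1 ✓

19601 924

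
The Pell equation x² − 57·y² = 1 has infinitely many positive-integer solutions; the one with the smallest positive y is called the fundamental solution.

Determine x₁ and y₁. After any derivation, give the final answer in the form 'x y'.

151 20

[7; 1,1,4,1,1,14] for √57; ℓ=6 ⇒ convergent index 5
step 0: (7, 1)  from 7·(1,0) + (0,1)
…
step 2: (15, 2)  from 1·(8,1) + (7,1)
…
step 4: (83, 11)  from 1·(68,9) + (15,2)
step 5: (151, 20)  from 1·(83,11) + (68,9)
fundamental: x₁=151, y₁=20  (since 22801 − 57·400 = 1)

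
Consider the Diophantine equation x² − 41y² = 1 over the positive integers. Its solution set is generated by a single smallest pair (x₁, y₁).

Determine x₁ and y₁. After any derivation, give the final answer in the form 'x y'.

2049 320

d=41: √d = [6; 2,2,12] (ℓ=3, odd), read p_5/q_5
step 0: (6, 1)  from 6·(1,0) + (0,1)
step 1: (13, 2)  from 2·(6,1) + (1,0)
…
step 4: (826, 129)  from 2·(397,62) + (32,5)
step 5: (2049, 320)  from 2·(826,129) + (397,62)
fundamental: x₁=2049, y₁=320  (since 4198401 − 41·102400 = 1)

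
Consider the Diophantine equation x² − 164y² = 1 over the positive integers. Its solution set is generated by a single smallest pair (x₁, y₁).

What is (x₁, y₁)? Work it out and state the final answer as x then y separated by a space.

2049 160

√164 → a₀=12, period (1,4,6,4,1,24); ℓ=6 even so k=5
a_0=12:  p_0=12·1+0=12,  q_0=12·0+1=1
…
a_2=4:  p_2=4·13+12=64,  q_2=4·1+1=5
a_3=6:  p_3=6·64+13=397,  q_3=6·5+1=31
a_4=4:  p_4=4·397+64=1652,  q_4=4·31+5=129
a_5=1:  p_5=1·1652+397=2049,  q_5=1·129+31=160
→ (2049, 160).  Check: 2049²=4198401, 164·160²=4198400, difference 1.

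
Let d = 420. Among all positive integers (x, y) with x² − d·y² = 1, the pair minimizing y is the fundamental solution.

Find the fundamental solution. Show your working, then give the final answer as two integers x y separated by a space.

d=420: √d = [20; 2,40] (ℓ=2, even), read p_1/q_1
i=0: a=20 ⇒ p=20, q=1
i=1: a=2 ⇒ p=41, q=2
(x₁, y₁) = (41, 2);  41² − 420·2² = 1 ✓

41 2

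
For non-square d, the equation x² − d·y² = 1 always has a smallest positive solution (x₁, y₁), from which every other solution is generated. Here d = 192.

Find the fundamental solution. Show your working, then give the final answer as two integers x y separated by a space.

√192 = [13; 1,5,1,26, …], period ℓ=4 (even) → k=3
i=0: a=13 ⇒ p=13, q=1
i=1: a=1 ⇒ p=14, q=1
i=2: a=5 ⇒ p=83, q=6
i=3: a=1 ⇒ p=97, q=7
(x₁, y₁) = (97, 7);  97² − 192·7² = 1 ✓

97 7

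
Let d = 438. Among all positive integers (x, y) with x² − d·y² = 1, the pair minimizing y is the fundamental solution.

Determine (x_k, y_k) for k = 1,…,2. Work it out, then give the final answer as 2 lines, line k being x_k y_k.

[20; 1,12,1,40] for √438; ℓ=4 ⇒ convergent index 3
k=0  a_k=20  p_k/q_k = 20/1
…
k=2  a_k=12  p_k/q_k = 272/13
k=3  a_k=1  p_k/q_k = 293/14
→ (293, 14).  Check: 293²=85849, 438·14²=85848, difference 1.
k=2:  x_2 = 293·293+438·14·14 = 171697,  y_2 = 293·14+14·293 = 8204

293 14
171697 8204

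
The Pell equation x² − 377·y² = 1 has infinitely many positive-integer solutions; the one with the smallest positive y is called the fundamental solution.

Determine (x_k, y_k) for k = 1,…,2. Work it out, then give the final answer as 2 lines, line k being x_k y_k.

[19; 2,2,2,38] for √377; ℓ=4 ⇒ convergent index 3
step 0: (19, 1)  from 19·(1,0) + (0,1)
step 1: (39, 2)  from 2·(19,1) + (1,0)
step 2: (97, 5)  from 2·(39,2) + (19,1)
step 3: (233, 12)  from 2·(97,5) + (39,2)
→ (233, 12).  Check: 233²=54289, 377·12²=54288, difference 1.
(233+12√377)^2 = 108577 + 5592√377

233 12
108577 5592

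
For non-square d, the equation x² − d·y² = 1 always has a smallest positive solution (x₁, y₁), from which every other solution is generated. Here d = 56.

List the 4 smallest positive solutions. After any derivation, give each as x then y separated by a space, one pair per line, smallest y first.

[7; 2,14] for √56; ℓ=2 ⇒ convergent index 1
i=0: a=7 ⇒ p=7, q=1
i=1: a=2 ⇒ p=15, q=2
fundamental: x₁=15, y₁=2  (since 225 − 56·4 = 1)
k=2:  x_2 = 15·15+56·2·2 = 449,  y_2 = 15·2+2·15 = 60
k=3:  x_3 = 15·449+56·2·60 = 13455,  y_3 = 15·60+2·449 = 1798
k=4:  x_4 = 15·13455+56·2·1798 = 403201,  y_4 = 15·1798+2·13455 = 53880

15 2
449 60
13455 1798
403201 53880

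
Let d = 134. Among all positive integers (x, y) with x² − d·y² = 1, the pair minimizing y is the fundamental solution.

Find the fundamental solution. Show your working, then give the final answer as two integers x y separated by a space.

145925 12606

√134 = [11; 1,1,2,1,3,…,1,1,22, …], period ℓ=14 (even) → k=13
step 0: (11, 1)  from 11·(1,0) + (0,1)
step 1: (12, 1)  from 1·(11,1) + (1,0)
step 2: (23, 2)  from 1·(12,1) + (11,1)
…
step 4: (81, 7)  from 1·(58,5) + (23,2)
step 5: (301, 26)  from 3·(81,7) + (58,5)
step 6: (382, 33)  from 1·(301,26) + (81,7)
…
step 12: (84029, 7259)  from 1·(61896,5347) + (22133,1912)
step 13: (145925, 12606)  from 1·(84029,7259) + (61896,5347)
(x₁, y₁) = (145925, 12606);  145925² − 134·12606² = 1 ✓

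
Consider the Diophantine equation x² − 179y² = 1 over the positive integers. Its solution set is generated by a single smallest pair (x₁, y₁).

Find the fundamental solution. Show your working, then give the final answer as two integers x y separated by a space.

4190210 313191

d=179: √d = [13; 2,1,1,1,3,…,1,2,26] (ℓ=14, even), read p_13/q_13
k=0  a_k=13  p_k/q_k = 13/1
…
k=4  a_k=1  p_k/q_k = 107/8
k=5  a_k=3  p_k/q_k = 388/29
k=6  a_k=5  p_k/q_k = 2047/153
k=7  a_k=13  p_k/q_k = 26999/2018
…
k=9  a_k=3  p_k/q_k = 438125/32747
k=10  a_k=1  p_k/q_k = 575167/42990
k=11  a_k=1  p_k/q_k = 1013292/75737
k=12  a_k=1  p_k/q_k = 1588459/118727
k=13  a_k=2  p_k/q_k = 4190210/313191
(x₁, y₁) = (4190210, 313191);  4190210² − 179·313191² = 1 ✓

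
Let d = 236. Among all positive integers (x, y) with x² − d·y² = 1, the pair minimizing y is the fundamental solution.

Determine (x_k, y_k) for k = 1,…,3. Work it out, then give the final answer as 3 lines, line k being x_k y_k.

d=236: √d = [15; 2,1,3,5,1,6,1,5,3,1,2,30] (ℓ=12, even), read p_11/q_11
k=0  a_k=15  p_k/q_k = 15/1
…
k=2  a_k=1  p_k/q_k = 46/3
…
k=4  a_k=5  p_k/q_k = 891/58
k=5  a_k=1  p_k/q_k = 1060/69
k=6  a_k=6  p_k/q_k = 7251/472
…
k=9  a_k=3  p_k/q_k = 154729/10072
k=10  a_k=1  p_k/q_k = 203535/13249
k=11  a_k=2  p_k/q_k = 561799/36570
→ (561799, 36570).  Check: 561799²=315618116401, 236·36570²=315618116400, difference 1.
n=2: (561799,36570)∘(561799,36570) = (561799·561799+236·36570·36570, 561799·36570+36570·561799) = (631236232801,41089978860)
n=3: (631236232801,41089978860)∘(561799,36570) = (561799·631236232801+236·36570·41089978860, 561799·41089978860+36570·631236232801) = (709255768702176199,46168618067101710)

561799 36570
631236232801 41089978860
709255768702176199 46168618067101710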